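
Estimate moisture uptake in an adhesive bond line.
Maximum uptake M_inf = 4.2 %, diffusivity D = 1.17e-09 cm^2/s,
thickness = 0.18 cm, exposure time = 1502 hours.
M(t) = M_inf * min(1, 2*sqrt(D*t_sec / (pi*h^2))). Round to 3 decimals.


Convert time: 1502 h = 5407200 s
ratio = min(1, 2*sqrt(1.17e-09*5407200/(pi*0.18^2)))
= 0.498611
M(t) = 4.2 * 0.498611 = 2.094%

2.094


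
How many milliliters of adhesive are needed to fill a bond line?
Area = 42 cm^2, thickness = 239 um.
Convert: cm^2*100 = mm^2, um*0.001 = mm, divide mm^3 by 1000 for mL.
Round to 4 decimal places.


= (42 * 100) * (239 * 0.001) / 1000
= 1.0038 mL

1.0038


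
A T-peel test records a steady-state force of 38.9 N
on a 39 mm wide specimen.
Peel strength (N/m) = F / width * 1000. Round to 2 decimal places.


Peel strength = 38.9 / 39 * 1000
= 997.44 N/m

997.44


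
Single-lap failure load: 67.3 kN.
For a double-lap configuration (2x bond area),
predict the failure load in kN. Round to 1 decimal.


Failure load = 67.3 * 2 = 134.6 kN

134.6


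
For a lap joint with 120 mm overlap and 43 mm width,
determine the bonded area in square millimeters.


Area = 120 * 43 = 5160 mm^2

5160


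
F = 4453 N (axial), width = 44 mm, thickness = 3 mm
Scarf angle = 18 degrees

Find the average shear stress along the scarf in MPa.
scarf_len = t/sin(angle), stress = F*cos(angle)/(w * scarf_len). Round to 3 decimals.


scarf_len = 3/sin(18 deg) = 9.7082
cos(18 deg) = 0.951057
stress = 4453*0.951057/(44*9.7082) = 9.914 MPa

9.914


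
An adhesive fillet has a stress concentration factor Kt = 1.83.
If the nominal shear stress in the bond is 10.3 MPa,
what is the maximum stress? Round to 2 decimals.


Max stress = 10.3 * 1.83 = 18.85 MPa

18.85


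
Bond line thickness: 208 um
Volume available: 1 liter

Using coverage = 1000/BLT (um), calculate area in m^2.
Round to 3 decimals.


1 L = 1e6 mm^3, thickness = 208 um = 0.208 mm
Area = 1e6 / 0.208 mm^2 = (1e6 / 0.208) / 1e6 m^2 = 1000 / 208 m^2
= 4.808 m^2

4.808


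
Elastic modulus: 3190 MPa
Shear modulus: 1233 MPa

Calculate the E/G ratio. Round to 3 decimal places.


E / G = 3190 / 1233 = 2.587

2.587


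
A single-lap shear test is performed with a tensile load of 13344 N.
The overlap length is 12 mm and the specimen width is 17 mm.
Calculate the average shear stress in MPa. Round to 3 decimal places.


Shear stress = F / (overlap * width)
= 13344 / (12 * 17)
= 13344 / 204
= 65.412 MPa

65.412


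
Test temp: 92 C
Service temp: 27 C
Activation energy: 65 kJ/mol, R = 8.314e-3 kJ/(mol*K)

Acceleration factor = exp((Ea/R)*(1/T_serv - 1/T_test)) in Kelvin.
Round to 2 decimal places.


AF = exp((65/0.008314)*(1/300.15 - 1/365.15))
= 103.20

103.20


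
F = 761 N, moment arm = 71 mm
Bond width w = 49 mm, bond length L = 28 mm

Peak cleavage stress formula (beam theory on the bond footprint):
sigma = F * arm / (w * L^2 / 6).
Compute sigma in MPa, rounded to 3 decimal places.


sigma = (761 * 71) / (49 * 784 / 6)
= 54031 * 6 / 38416
= 324186 / 38416
= 8.439 MPa

8.439


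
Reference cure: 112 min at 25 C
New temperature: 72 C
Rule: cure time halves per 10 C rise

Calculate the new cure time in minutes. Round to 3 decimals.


factor = 2^((72-25)/10) = 25.9921
t_new = 112 / 25.9921 = 4.309 min

4.309


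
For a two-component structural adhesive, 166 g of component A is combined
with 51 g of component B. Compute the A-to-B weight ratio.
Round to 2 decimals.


Weight ratio A:B = 166 / 51
= 3.25

3.25


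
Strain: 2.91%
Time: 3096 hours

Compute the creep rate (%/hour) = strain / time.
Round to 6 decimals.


Creep rate = 2.91 / 3096
= 0.000940 %/h

0.000940


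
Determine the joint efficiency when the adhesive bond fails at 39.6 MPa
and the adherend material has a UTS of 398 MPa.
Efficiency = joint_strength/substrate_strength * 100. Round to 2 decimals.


Joint efficiency = 39.6 / 398 * 100
= 9.95%

9.95


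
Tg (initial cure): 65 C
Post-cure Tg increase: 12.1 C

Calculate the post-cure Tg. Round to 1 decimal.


Post-cure Tg = 65 + 12.1 = 77.1 C

77.1


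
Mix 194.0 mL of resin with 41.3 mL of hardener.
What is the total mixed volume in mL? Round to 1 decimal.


Total = 194.0 + 41.3 = 235.3 mL

235.3


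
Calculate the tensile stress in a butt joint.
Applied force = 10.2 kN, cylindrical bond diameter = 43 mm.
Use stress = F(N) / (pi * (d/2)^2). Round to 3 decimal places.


A = pi * 21.5^2 = 1452.2012 mm^2
sigma = 10200.0 / 1452.2012 = 7.024 MPa

7.024


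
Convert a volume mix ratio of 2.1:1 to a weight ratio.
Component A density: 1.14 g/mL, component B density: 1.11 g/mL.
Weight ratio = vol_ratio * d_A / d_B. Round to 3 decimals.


= 2.1 * 1.14 / 1.11 = 2.157

2.157


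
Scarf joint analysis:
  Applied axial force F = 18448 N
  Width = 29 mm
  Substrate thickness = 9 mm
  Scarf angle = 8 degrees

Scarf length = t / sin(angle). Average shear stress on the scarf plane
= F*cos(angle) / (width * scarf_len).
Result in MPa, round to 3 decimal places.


Scarf length = 9 / sin(8 deg) = 64.6677 mm
cos(8 deg) = 0.990268
Shear = 18448 * 0.990268 / (29 * 64.6677)
= 9.741 MPa

9.741


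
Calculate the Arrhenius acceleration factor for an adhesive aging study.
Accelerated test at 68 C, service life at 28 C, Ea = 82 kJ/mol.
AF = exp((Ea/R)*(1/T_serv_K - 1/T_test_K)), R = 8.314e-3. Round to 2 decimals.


T_test = 341.15 K, T_serv = 301.15 K
Ea/R = 82 / 0.008314 = 9862.88
AF = exp(9862.88 * (1/301.15 - 1/341.15))
= 46.53

46.53


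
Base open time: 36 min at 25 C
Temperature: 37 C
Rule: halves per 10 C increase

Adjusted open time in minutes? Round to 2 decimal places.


Acceleration = 2^((37-25)/10) = 2.2974
Open time = 36 / 2.2974 = 15.67 min

15.67


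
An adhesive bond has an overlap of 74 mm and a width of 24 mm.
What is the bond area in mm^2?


Bond area = overlap * width
= 74 * 24
= 1776 mm^2

1776


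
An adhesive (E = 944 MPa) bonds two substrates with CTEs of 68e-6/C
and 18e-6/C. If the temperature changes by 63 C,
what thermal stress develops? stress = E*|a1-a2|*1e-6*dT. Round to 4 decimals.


Stress = 944 * |68 - 18| * 1e-6 * 63
= 2.9736 MPa

2.9736


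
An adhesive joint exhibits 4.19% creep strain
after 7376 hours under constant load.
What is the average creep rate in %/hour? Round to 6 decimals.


Creep rate = strain / time
= 4.19 / 7376
= 0.000568 %/h

0.000568


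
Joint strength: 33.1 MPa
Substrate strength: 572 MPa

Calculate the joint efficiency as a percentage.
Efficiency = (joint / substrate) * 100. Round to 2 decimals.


Efficiency = (33.1 / 572) * 100 = 5.79%

5.79


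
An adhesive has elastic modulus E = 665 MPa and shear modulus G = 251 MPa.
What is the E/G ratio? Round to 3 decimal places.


E/G = 665 / 251 = 2.649

2.649


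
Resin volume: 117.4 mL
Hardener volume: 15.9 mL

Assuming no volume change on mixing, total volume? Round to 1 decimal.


V_total = 117.4 + 15.9 = 133.3 mL

133.3


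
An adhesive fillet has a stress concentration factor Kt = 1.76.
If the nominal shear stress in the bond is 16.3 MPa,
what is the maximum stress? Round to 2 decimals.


Max stress = 16.3 * 1.76 = 28.69 MPa

28.69


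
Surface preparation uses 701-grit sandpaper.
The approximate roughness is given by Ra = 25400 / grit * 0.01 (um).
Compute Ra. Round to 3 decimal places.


Ra = 25400 / 701 * 0.01
= 254 / 701
= 0.362 um

0.362


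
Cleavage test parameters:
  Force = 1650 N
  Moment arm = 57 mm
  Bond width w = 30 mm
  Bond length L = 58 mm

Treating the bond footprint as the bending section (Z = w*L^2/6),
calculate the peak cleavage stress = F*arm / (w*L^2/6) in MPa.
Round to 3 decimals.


M = 1650 * 57 = 94050 N*mm
Z = 30 * 58^2 / 6 = 100920 / 6 mm^3
sigma = M / Z = 6 * 94050 / 100920 = 564300 / 100920
= 5.592 MPa

5.592


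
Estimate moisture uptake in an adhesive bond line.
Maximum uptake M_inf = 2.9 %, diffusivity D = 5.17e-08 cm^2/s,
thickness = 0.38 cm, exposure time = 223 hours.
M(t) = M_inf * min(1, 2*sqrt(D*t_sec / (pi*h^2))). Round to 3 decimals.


Convert time: 223 h = 802800 s
ratio = min(1, 2*sqrt(5.17e-08*802800/(pi*0.38^2)))
= 0.604951
M(t) = 2.9 * 0.604951 = 1.754%

1.754


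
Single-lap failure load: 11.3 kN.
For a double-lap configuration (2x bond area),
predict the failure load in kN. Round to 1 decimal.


Failure load = 11.3 * 2 = 22.6 kN

22.6


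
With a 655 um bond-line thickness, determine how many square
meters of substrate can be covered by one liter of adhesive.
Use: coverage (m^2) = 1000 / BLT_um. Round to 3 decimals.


Coverage = 1000 / 655 = 1.527 m^2

1.527


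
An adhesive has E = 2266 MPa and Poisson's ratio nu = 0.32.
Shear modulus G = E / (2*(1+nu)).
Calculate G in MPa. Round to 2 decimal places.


G = 2266 / (2*(1+0.32))
= 2266 / 2.64
= 858.33 MPa

858.33


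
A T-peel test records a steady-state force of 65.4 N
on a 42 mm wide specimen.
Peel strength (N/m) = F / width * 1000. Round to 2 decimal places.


Peel strength = 65.4 / 42 * 1000
= 1557.14 N/m

1557.14


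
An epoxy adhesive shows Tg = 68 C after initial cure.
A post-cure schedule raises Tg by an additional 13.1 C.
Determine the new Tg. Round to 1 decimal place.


New Tg = 68 + 13.1
= 81.1 C

81.1


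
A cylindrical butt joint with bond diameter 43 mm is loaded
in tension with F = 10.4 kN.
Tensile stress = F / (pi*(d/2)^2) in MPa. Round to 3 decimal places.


Area = pi * (43/2)^2 = 1452.2012 mm^2
Stress = 10.4*1000 / 1452.2012
= 7.162 MPa

7.162


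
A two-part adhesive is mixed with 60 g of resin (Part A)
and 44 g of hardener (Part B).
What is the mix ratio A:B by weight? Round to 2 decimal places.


Mix ratio = mass_A / mass_B
= 60 / 44
= 1.36

1.36


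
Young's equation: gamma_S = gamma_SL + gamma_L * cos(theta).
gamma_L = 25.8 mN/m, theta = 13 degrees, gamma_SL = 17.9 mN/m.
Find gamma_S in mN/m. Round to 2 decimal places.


cos(13 deg) = 0.974370
gamma_S = 17.9 + 25.8 * 0.974370
= 43.04 mN/m

43.04


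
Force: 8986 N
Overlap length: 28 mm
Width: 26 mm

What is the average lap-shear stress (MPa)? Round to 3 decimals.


Average shear stress = F / (overlap * width)
= 8986 / (28 * 26)
= 12.343 MPa

12.343


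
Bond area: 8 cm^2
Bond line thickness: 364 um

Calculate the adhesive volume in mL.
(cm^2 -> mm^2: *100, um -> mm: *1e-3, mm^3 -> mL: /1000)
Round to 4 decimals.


V = 8*100 * 364*1e-3 / 1000
= 0.2912 mL

0.2912


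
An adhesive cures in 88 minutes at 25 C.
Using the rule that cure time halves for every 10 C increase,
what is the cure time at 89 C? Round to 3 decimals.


Factor = 2^((89 - 25) / 10) = 84.4485
Cure time = 88 / 84.4485
= 1.042 minutes

1.042


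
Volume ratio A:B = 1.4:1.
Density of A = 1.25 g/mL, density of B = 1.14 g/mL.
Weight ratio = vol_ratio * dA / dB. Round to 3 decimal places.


Wt ratio = 1.4 * 1.25 / 1.14
= 1.535

1.535


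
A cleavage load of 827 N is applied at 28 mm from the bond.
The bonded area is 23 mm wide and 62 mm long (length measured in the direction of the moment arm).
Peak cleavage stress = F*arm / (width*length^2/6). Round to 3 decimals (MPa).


Moment = 827 * 28 = 23156 N*mm
Section modulus = 23 * 3844 / 6 = 88412 / 6 mm^3
Stress = 23156 / (88412 / 6) = 138936 / 88412
= 1.571 MPa

1.571


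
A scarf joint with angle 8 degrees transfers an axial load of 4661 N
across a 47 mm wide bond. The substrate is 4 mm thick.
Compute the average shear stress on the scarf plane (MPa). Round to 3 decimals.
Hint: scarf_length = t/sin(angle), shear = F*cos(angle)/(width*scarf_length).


scarf_length = 4 / sin(8 deg) = 28.7412 mm
cos(8 deg) = 0.990268
shear stress = 4661 * 0.990268 / (47 * 28.7412)
= 3.417 MPa

3.417


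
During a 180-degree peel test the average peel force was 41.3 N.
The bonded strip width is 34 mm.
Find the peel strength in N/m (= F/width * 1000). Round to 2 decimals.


Peel strength = F/width * 1000
= 41.3 / 34 * 1000
= 1214.71 N/m

1214.71


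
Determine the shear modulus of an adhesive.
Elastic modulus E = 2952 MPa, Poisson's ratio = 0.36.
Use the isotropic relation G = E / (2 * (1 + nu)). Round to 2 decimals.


G = 2952 / (2*(1+0.36)) = 2952 / 2.72
= 1085.29 MPa

1085.29


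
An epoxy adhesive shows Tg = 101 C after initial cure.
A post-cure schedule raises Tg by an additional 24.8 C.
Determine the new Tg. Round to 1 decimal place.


New Tg = 101 + 24.8
= 125.8 C

125.8


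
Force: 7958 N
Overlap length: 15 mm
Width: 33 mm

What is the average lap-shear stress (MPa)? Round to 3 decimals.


Average shear stress = F / (overlap * width)
= 7958 / (15 * 33)
= 16.077 MPa

16.077


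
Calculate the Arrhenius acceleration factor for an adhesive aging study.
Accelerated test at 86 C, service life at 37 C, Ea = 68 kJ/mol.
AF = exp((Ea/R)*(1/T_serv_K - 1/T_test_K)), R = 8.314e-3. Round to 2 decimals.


T_test = 359.15 K, T_serv = 310.15 K
Ea/R = 68 / 0.008314 = 8178.98
AF = exp(8178.98 * (1/310.15 - 1/359.15))
= 36.52

36.52


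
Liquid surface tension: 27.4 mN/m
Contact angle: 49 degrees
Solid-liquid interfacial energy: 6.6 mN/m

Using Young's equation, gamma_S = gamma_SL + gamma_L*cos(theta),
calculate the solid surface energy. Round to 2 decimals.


gamma_S = 6.6 + 27.4 * cos(49)
= 24.58 mN/m

24.58


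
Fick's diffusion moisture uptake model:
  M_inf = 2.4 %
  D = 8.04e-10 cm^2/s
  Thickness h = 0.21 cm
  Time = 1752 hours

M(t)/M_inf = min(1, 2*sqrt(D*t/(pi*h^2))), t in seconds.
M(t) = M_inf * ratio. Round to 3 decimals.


t_sec = 1752 * 3600 = 6307200
ratio = 2*sqrt(8.04e-10*6307200/(pi*0.21^2))
= min(1, 0.382633)
= 0.382633
M(t) = 2.4 * 0.382633 = 0.918 %

0.918


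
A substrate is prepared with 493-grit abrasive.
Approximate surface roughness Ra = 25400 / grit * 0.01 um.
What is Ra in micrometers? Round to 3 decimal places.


Ra = 25400 / 493 * 0.01 = 0.515 um

0.515


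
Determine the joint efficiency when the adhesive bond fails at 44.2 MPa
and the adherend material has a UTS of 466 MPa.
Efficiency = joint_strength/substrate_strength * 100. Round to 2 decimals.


Joint efficiency = 44.2 / 466 * 100
= 9.48%

9.48


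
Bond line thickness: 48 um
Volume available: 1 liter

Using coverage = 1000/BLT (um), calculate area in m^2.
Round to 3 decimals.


1 L = 1e6 mm^3, thickness = 48 um = 0.048 mm
Area = 1e6 / 0.048 mm^2 = (1e6 / 0.048) / 1e6 m^2 = 1000 / 48 m^2
= 20.833 m^2

20.833


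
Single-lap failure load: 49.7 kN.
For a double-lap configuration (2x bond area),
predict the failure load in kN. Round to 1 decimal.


Failure load = 49.7 * 2 = 99.4 kN

99.4


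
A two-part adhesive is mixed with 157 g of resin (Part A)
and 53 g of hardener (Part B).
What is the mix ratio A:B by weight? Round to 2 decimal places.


Mix ratio = mass_A / mass_B
= 157 / 53
= 2.96

2.96


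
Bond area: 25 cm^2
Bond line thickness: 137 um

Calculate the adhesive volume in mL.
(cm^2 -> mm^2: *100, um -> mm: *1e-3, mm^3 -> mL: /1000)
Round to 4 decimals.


V = 25*100 * 137*1e-3 / 1000
= 0.3425 mL

0.3425


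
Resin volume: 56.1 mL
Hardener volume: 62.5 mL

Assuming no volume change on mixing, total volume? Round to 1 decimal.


V_total = 56.1 + 62.5 = 118.6 mL

118.6


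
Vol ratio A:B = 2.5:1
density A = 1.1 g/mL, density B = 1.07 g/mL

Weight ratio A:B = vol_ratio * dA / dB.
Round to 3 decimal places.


Weight ratio = 2.5 * 1.1 / 1.07
= 2.570

2.570


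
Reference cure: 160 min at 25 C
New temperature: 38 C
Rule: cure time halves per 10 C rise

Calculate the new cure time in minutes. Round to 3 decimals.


factor = 2^((38-25)/10) = 2.4623
t_new = 160 / 2.4623 = 64.980 min

64.980


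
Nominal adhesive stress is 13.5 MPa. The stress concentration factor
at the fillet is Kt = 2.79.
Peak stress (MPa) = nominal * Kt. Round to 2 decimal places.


Peak = 13.5 * 2.79 = 37.67 MPa

37.67


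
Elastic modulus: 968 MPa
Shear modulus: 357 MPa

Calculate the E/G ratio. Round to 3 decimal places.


E / G = 968 / 357 = 2.711

2.711


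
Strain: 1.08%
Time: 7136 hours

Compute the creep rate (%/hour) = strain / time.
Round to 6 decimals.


Creep rate = 1.08 / 7136
= 0.000151 %/h

0.000151


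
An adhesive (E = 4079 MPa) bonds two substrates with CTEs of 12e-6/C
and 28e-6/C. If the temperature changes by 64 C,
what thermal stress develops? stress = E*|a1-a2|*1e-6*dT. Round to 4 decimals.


Stress = 4079 * |12 - 28| * 1e-6 * 64
= 4.1769 MPa

4.1769


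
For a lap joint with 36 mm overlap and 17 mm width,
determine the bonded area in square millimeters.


Area = 36 * 17 = 612 mm^2

612


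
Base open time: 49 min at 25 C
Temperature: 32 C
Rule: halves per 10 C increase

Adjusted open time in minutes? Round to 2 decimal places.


Acceleration = 2^((32-25)/10) = 1.6245
Open time = 49 / 1.6245 = 30.16 min

30.16


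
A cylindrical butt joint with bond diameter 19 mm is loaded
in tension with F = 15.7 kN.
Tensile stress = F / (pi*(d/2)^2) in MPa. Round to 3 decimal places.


Area = pi * (19/2)^2 = 283.5287 mm^2
Stress = 15.7*1000 / 283.5287
= 55.374 MPa

55.374


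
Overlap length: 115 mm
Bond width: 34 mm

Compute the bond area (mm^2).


Bond area = 115 * 34 = 3910 mm^2

3910


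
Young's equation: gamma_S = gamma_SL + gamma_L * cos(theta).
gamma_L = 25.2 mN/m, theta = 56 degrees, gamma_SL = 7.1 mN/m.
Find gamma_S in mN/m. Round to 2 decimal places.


cos(56 deg) = 0.559193
gamma_S = 7.1 + 25.2 * 0.559193
= 21.19 mN/m

21.19


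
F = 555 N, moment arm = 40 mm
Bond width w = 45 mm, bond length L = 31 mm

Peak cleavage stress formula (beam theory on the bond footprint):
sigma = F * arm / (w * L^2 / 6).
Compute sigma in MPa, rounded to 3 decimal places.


sigma = (555 * 40) / (45 * 961 / 6)
= 22200 * 6 / 43245
= 133200 / 43245
= 3.080 MPa

3.080


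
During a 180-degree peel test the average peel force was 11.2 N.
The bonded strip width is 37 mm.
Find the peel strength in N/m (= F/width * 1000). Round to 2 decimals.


Peel strength = F/width * 1000
= 11.2 / 37 * 1000
= 302.70 N/m

302.70


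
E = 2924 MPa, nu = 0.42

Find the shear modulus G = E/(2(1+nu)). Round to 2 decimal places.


G = 2924 / (2 * 1.42)
= 1029.58 MPa

1029.58


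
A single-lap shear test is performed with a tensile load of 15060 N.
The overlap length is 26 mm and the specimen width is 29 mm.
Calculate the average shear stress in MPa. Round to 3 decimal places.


Shear stress = F / (overlap * width)
= 15060 / (26 * 29)
= 15060 / 754
= 19.973 MPa

19.973


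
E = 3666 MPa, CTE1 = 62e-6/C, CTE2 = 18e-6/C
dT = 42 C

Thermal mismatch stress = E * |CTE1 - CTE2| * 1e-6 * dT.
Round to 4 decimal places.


= 3666 * 44e-6 * 42
= 6.7748 MPa

6.7748


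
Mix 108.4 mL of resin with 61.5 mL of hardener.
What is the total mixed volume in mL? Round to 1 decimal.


Total = 108.4 + 61.5 = 169.9 mL

169.9


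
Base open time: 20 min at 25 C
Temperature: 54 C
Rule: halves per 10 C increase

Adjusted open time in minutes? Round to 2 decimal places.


Acceleration = 2^((54-25)/10) = 7.4643
Open time = 20 / 7.4643 = 2.68 min

2.68


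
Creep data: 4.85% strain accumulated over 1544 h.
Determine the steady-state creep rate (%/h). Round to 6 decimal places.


Rate = 4.85 / 1544 = 0.003141 %/h

0.003141


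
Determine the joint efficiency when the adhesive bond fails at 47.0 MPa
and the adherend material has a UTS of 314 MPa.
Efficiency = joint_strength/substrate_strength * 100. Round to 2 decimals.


Joint efficiency = 47.0 / 314 * 100
= 14.97%

14.97


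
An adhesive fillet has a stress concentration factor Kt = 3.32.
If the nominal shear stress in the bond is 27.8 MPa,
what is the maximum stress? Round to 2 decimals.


Max stress = 27.8 * 3.32 = 92.30 MPa

92.30


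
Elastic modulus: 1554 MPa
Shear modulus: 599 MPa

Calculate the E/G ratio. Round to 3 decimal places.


E / G = 1554 / 599 = 2.594

2.594


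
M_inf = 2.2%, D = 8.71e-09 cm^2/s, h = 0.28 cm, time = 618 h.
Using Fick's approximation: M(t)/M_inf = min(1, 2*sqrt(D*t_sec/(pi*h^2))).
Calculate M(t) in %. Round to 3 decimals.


t = 2224800 s
ratio = min(1, 2*sqrt(8.71e-09*2224800/(pi*0.0784)))
= 0.560985
M(t) = 2.2 * 0.560985 = 1.234%

1.234


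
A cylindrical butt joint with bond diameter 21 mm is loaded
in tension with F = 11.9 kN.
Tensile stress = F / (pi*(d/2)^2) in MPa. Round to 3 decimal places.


Area = pi * (21/2)^2 = 346.3606 mm^2
Stress = 11.9*1000 / 346.3606
= 34.357 MPa

34.357


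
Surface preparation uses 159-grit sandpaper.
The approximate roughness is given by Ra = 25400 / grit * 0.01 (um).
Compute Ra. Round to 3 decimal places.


Ra = 25400 / 159 * 0.01
= 254 / 159
= 1.597 um

1.597


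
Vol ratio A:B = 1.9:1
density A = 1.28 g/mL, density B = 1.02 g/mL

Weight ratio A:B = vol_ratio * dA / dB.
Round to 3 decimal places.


Weight ratio = 1.9 * 1.28 / 1.02
= 2.384

2.384


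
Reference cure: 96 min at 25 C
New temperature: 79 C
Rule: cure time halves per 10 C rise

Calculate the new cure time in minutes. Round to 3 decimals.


factor = 2^((79-25)/10) = 42.2243
t_new = 96 / 42.2243 = 2.274 min

2.274


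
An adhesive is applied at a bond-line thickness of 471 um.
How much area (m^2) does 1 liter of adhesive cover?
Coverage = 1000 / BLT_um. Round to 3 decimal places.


Coverage = 1000 / 471 = 2.123 m^2

2.123


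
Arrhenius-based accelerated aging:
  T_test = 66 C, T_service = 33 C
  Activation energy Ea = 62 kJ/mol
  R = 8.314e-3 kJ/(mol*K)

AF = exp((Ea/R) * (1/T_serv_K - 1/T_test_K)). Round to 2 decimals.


T_test_K = 339.15, T_serv_K = 306.15
AF = exp((62/8.314e-3) * (1/306.15 - 1/339.15))
= 10.70

10.70


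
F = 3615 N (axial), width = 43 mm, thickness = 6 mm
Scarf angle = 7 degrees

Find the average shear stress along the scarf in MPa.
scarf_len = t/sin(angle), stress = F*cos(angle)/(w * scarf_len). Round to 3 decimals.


scarf_len = 6/sin(7 deg) = 49.2331
cos(7 deg) = 0.992546
stress = 3615*0.992546/(43*49.2331) = 1.695 MPa

1.695


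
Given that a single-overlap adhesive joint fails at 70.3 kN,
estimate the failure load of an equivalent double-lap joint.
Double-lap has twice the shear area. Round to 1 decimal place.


Double-lap factor = 2
Expected load = 70.3 * 2 = 140.6 kN

140.6


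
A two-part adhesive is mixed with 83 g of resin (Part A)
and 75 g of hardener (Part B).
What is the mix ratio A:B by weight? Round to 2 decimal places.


Mix ratio = mass_A / mass_B
= 83 / 75
= 1.11

1.11


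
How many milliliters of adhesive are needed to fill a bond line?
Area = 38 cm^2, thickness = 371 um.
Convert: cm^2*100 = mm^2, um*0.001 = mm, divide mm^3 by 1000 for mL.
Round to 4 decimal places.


= (38 * 100) * (371 * 0.001) / 1000
= 1.4098 mL

1.4098


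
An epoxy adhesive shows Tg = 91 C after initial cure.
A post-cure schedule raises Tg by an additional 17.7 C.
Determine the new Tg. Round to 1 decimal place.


New Tg = 91 + 17.7
= 108.7 C

108.7


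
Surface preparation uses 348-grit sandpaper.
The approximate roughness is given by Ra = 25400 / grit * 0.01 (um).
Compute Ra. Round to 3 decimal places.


Ra = 25400 / 348 * 0.01
= 254 / 348
= 0.730 um

0.730


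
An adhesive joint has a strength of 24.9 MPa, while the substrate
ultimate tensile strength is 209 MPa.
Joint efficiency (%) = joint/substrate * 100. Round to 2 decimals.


Efficiency = 24.9 / 209 * 100
= 11.91%

11.91


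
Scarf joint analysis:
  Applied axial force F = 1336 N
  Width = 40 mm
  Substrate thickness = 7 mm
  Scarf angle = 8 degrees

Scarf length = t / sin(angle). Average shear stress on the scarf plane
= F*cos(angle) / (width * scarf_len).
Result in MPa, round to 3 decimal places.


Scarf length = 7 / sin(8 deg) = 50.2971 mm
cos(8 deg) = 0.990268
Shear = 1336 * 0.990268 / (40 * 50.2971)
= 0.658 MPa

0.658


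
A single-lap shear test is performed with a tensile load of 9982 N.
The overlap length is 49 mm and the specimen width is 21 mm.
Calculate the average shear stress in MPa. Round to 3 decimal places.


Shear stress = F / (overlap * width)
= 9982 / (49 * 21)
= 9982 / 1029
= 9.701 MPa

9.701


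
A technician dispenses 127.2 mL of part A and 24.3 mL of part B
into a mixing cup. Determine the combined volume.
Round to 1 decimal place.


Combined volume = 127.2 + 24.3
= 151.5 mL

151.5


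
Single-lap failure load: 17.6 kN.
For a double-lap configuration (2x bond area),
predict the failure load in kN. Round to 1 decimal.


Failure load = 17.6 * 2 = 35.2 kN

35.2


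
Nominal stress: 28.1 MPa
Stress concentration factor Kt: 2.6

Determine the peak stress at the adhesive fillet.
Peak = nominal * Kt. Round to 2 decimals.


Peak stress = 28.1 * 2.6
= 73.06 MPa

73.06


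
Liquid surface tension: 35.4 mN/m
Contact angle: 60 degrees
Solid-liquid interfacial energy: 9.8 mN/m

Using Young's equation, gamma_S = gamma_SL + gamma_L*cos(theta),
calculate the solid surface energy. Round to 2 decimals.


gamma_S = 9.8 + 35.4 * cos(60)
= 27.50 mN/m

27.50


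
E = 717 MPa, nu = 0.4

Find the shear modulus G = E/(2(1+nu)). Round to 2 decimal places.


G = 717 / (2 * 1.40)
= 256.07 MPa

256.07


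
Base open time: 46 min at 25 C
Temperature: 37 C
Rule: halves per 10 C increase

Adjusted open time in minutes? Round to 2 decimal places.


Acceleration = 2^((37-25)/10) = 2.2974
Open time = 46 / 2.2974 = 20.02 min

20.02


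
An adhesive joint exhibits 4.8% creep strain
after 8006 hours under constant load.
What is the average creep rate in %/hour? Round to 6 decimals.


Creep rate = strain / time
= 4.8 / 8006
= 0.000600 %/h

0.000600


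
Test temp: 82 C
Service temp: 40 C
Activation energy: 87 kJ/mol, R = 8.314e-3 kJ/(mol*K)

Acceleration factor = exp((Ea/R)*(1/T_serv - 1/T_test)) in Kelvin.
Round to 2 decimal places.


AF = exp((87/0.008314)*(1/313.15 - 1/355.15))
= 52.03

52.03


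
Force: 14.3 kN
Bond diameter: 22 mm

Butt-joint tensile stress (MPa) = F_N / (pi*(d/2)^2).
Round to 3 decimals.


F_N = 14.3 * 1000 = 14300.0 N
A = pi*(11.0)^2 = 380.1327 mm^2
stress = 14300.0 / 380.1327 = 37.618 MPa

37.618


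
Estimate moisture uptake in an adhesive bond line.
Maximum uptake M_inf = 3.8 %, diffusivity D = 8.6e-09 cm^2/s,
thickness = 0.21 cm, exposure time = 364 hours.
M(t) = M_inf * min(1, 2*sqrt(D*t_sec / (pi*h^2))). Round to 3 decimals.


Convert time: 364 h = 1310400 s
ratio = min(1, 2*sqrt(8.6e-09*1310400/(pi*0.21^2)))
= 0.570410
M(t) = 3.8 * 0.570410 = 2.168%

2.168


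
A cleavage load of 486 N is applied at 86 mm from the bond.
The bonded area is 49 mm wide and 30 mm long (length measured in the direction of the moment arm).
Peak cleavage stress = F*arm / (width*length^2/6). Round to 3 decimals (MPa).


Moment = 486 * 86 = 41796 N*mm
Section modulus = 49 * 900 / 6 = 44100 / 6 mm^3
Stress = 41796 / (44100 / 6) = 250776 / 44100
= 5.687 MPa

5.687


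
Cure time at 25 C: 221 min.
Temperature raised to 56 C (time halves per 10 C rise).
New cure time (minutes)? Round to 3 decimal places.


Acceleration factor = 2^(31/10) = 8.5742
New time = 221 / 8.5742 = 25.775 min

25.775


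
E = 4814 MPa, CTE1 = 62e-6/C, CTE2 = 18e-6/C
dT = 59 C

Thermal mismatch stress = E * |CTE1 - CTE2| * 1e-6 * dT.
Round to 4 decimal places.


= 4814 * 44e-6 * 59
= 12.4971 MPa

12.4971


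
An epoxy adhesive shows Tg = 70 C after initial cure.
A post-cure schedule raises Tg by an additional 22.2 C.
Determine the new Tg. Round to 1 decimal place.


New Tg = 70 + 22.2
= 92.2 C

92.2


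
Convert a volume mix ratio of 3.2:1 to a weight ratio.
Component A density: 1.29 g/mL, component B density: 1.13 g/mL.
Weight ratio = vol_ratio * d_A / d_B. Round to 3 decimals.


= 3.2 * 1.29 / 1.13 = 3.653

3.653


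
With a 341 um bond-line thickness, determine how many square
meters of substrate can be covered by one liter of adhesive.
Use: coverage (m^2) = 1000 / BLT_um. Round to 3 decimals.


Coverage = 1000 / 341 = 2.933 m^2

2.933


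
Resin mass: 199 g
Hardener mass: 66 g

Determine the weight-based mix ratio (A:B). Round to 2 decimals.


Ratio = 199 / 66 = 3.02

3.02


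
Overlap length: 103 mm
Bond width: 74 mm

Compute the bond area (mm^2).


Bond area = 103 * 74 = 7622 mm^2

7622


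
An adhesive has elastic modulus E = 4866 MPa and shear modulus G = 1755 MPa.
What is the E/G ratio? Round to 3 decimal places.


E/G = 4866 / 1755 = 2.773

2.773


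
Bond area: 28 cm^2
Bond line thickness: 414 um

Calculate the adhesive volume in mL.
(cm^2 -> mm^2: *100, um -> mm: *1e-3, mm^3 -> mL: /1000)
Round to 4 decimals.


V = 28*100 * 414*1e-3 / 1000
= 1.1592 mL

1.1592


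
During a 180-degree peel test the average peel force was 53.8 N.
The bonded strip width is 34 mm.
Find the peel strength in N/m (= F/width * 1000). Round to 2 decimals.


Peel strength = F/width * 1000
= 53.8 / 34 * 1000
= 1582.35 N/m

1582.35


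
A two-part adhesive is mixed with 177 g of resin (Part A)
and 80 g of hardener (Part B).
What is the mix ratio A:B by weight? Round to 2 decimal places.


Mix ratio = mass_A / mass_B
= 177 / 80
= 2.21

2.21


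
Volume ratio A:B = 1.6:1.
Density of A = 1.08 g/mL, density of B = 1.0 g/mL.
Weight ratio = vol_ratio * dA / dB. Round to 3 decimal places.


Wt ratio = 1.6 * 1.08 / 1.0
= 1.728

1.728


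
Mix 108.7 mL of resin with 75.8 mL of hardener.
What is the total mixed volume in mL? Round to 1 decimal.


Total = 108.7 + 75.8 = 184.5 mL

184.5


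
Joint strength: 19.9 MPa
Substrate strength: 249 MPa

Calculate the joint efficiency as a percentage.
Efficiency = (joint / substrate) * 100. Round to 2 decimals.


Efficiency = (19.9 / 249) * 100 = 7.99%

7.99


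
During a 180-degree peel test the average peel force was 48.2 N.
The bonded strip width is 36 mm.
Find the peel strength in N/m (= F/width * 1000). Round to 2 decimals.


Peel strength = F/width * 1000
= 48.2 / 36 * 1000
= 1338.89 N/m

1338.89


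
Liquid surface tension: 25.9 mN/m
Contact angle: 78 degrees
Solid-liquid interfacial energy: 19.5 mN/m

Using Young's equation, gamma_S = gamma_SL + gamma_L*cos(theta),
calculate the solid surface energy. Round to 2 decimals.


gamma_S = 19.5 + 25.9 * cos(78)
= 24.88 mN/m

24.88


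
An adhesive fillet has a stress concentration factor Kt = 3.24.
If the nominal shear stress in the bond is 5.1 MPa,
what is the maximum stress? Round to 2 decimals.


Max stress = 5.1 * 3.24 = 16.52 MPa

16.52


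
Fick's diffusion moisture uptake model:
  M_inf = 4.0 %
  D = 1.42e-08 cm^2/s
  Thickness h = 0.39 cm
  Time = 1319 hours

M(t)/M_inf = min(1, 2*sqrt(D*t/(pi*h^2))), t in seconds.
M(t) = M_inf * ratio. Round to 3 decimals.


t_sec = 1319 * 3600 = 4748400
ratio = 2*sqrt(1.42e-08*4748400/(pi*0.39^2))
= min(1, 0.751291)
= 0.751291
M(t) = 4.0 * 0.751291 = 3.005 %

3.005


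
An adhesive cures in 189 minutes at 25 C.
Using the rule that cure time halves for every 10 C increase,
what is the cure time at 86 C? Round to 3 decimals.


Factor = 2^((86 - 25) / 10) = 68.5935
Cure time = 189 / 68.5935
= 2.755 minutes

2.755


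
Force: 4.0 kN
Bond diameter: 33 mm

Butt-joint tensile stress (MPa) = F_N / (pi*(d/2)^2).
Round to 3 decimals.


F_N = 4.0 * 1000 = 4000.0 N
A = pi*(16.5)^2 = 855.2986 mm^2
stress = 4000.0 / 855.2986 = 4.677 MPa

4.677


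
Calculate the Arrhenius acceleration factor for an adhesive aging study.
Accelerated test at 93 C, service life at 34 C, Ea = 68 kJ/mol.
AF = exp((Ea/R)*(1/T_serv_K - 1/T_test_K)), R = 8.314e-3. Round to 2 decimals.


T_test = 366.15 K, T_serv = 307.15 K
Ea/R = 68 / 0.008314 = 8178.98
AF = exp(8178.98 * (1/307.15 - 1/366.15))
= 73.03

73.03


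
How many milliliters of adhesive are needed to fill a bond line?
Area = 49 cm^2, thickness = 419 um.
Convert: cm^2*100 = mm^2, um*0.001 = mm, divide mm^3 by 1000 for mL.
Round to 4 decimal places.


= (49 * 100) * (419 * 0.001) / 1000
= 2.0531 mL

2.0531


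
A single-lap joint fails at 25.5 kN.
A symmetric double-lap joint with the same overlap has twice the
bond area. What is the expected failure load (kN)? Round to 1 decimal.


Double-lap load = 2 * 25.5 = 51.0 kN

51.0


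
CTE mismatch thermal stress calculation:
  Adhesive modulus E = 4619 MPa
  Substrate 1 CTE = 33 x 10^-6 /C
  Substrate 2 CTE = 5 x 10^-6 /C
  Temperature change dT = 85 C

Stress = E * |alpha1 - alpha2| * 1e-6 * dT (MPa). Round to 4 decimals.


delta_alpha = |33 - 5| = 28 x 10^-6/C
Stress = 4619 * 28e-6 * 85
= 10.9932 MPa

10.9932


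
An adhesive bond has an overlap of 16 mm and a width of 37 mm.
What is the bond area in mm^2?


Bond area = overlap * width
= 16 * 37
= 592 mm^2

592


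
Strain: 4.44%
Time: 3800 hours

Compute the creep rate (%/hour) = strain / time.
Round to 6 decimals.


Creep rate = 4.44 / 3800
= 0.001168 %/h

0.001168


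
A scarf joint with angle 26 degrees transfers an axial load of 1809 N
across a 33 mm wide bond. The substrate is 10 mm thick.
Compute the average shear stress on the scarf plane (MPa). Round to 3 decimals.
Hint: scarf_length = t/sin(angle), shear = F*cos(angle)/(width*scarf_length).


scarf_length = 10 / sin(26 deg) = 22.8117 mm
cos(26 deg) = 0.898794
shear stress = 1809 * 0.898794 / (33 * 22.8117)
= 2.160 MPa

2.160


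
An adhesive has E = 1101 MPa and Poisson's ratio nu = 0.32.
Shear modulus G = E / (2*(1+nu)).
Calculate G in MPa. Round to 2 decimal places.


G = 1101 / (2*(1+0.32))
= 1101 / 2.64
= 417.05 MPa

417.05


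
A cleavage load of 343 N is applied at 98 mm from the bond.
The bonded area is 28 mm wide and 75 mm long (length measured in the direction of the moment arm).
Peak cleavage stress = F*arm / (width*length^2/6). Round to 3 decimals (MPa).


Moment = 343 * 98 = 33614 N*mm
Section modulus = 28 * 5625 / 6 = 157500 / 6 mm^3
Stress = 33614 / (157500 / 6) = 201684 / 157500
= 1.281 MPa

1.281


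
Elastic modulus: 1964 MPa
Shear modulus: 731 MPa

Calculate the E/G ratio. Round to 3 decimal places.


E / G = 1964 / 731 = 2.687

2.687


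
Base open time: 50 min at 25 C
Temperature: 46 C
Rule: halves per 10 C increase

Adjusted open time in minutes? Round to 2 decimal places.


Acceleration = 2^((46-25)/10) = 4.2871
Open time = 50 / 4.2871 = 11.66 min

11.66


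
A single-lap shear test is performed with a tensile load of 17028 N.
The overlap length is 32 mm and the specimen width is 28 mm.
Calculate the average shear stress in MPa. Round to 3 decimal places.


Shear stress = F / (overlap * width)
= 17028 / (32 * 28)
= 17028 / 896
= 19.004 MPa

19.004


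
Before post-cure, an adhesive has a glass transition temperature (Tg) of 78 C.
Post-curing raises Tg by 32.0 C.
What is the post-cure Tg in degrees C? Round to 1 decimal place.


Tg_post = Tg_base + delta_Tg
= 78 + 32.0
= 110.0 C

110.0


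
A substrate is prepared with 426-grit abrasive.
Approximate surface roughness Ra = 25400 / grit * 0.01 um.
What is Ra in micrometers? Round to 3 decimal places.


Ra = 25400 / 426 * 0.01 = 0.596 um

0.596


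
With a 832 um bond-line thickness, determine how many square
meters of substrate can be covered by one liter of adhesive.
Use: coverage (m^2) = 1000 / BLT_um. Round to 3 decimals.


Coverage = 1000 / 832 = 1.202 m^2

1.202


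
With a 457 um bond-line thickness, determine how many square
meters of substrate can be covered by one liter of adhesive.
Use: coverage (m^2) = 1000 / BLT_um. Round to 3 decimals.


Coverage = 1000 / 457 = 2.188 m^2

2.188


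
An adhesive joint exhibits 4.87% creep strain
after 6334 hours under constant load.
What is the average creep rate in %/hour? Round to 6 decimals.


Creep rate = strain / time
= 4.87 / 6334
= 0.000769 %/h

0.000769


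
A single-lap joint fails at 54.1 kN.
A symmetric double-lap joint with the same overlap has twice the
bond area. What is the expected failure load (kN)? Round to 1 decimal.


Double-lap load = 2 * 54.1 = 108.2 kN

108.2


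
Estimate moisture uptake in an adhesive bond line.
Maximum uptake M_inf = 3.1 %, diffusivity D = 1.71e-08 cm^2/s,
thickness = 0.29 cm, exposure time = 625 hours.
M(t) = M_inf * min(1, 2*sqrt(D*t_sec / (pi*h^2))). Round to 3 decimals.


Convert time: 625 h = 2250000 s
ratio = min(1, 2*sqrt(1.71e-08*2250000/(pi*0.29^2)))
= 0.763214
M(t) = 3.1 * 0.763214 = 2.366%

2.366


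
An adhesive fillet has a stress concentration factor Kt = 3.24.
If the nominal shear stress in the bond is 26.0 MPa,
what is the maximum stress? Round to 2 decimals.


Max stress = 26.0 * 3.24 = 84.24 MPa

84.24


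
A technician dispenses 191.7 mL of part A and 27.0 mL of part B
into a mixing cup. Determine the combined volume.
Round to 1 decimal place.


Combined volume = 191.7 + 27.0
= 218.7 mL

218.7


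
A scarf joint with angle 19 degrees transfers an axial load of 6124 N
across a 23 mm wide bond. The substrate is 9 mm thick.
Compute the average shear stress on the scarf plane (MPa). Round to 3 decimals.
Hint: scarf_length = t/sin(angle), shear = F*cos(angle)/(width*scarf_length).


scarf_length = 9 / sin(19 deg) = 27.6440 mm
cos(19 deg) = 0.945519
shear stress = 6124 * 0.945519 / (23 * 27.6440)
= 9.107 MPa

9.107


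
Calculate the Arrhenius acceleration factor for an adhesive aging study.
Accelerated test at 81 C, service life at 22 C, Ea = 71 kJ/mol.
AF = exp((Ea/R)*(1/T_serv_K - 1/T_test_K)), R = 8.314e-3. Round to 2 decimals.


T_test = 354.15 K, T_serv = 295.15 K
Ea/R = 71 / 0.008314 = 8539.81
AF = exp(8539.81 * (1/295.15 - 1/354.15))
= 124.00

124.00


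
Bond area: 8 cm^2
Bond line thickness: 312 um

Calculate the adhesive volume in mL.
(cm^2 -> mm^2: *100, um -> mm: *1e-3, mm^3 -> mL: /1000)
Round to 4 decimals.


V = 8*100 * 312*1e-3 / 1000
= 0.2496 mL

0.2496


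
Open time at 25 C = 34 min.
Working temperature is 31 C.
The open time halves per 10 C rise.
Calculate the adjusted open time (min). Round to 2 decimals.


factor = 2^((31 - 25) / 10) = 1.5157
ot = 34 / 1.5157 = 22.43 min

22.43


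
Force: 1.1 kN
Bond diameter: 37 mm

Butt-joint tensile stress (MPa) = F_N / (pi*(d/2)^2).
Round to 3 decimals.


F_N = 1.1 * 1000 = 1100.0 N
A = pi*(18.5)^2 = 1075.2101 mm^2
stress = 1100.0 / 1075.2101 = 1.023 MPa

1.023


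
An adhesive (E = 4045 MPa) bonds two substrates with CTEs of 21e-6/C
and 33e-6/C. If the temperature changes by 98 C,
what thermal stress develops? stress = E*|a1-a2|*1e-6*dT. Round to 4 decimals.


Stress = 4045 * |21 - 33| * 1e-6 * 98
= 4.7569 MPa

4.7569


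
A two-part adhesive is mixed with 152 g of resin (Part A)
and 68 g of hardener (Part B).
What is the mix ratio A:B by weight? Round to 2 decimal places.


Mix ratio = mass_A / mass_B
= 152 / 68
= 2.24

2.24


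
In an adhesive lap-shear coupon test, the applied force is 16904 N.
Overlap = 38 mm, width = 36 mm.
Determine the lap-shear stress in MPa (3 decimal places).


stress = F / (overlap * width)
= 16904 / (38 * 36)
= 12.357 MPa

12.357


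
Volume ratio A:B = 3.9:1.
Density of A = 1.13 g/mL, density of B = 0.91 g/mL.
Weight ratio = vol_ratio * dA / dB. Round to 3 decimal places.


Wt ratio = 3.9 * 1.13 / 0.91
= 4.843

4.843


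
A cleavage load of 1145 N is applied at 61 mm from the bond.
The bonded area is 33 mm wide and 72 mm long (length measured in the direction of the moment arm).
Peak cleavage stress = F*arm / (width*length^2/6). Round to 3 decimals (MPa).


Moment = 1145 * 61 = 69845 N*mm
Section modulus = 33 * 5184 / 6 = 171072 / 6 mm^3
Stress = 69845 / (171072 / 6) = 419070 / 171072
= 2.450 MPa

2.450


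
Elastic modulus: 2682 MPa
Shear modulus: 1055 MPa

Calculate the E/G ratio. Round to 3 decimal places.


E / G = 2682 / 1055 = 2.542

2.542


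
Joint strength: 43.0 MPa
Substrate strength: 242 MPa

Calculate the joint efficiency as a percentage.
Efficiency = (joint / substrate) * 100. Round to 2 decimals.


Efficiency = (43.0 / 242) * 100 = 17.77%

17.77
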